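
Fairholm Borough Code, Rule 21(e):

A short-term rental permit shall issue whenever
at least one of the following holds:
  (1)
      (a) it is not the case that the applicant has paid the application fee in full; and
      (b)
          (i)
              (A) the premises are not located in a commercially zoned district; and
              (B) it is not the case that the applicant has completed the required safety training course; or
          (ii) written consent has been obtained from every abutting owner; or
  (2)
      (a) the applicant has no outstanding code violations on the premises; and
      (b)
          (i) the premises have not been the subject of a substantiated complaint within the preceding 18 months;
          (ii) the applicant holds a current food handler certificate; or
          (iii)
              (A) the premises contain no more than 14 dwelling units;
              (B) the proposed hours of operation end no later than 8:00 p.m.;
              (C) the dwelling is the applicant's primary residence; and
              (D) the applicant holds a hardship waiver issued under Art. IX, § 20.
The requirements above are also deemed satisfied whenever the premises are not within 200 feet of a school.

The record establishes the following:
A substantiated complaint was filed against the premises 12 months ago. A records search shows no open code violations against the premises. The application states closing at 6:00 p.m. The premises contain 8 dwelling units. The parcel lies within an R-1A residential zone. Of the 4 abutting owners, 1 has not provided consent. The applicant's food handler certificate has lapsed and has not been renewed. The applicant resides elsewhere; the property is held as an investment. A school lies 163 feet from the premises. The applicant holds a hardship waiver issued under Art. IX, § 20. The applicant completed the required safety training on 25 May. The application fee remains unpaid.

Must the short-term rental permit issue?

No — denied.

(a) not (fee paid) — met.
(A) not (commercially zoned) — holds.
(B) not (safety training) — not met.
(i): T AND F → false.
(ii) all abutters consent — not satisfied.
(b) = F OR F = false.
(1): T AND F → false.
(a) no code violations — met.
(i) no complaint in 18 mo. — fails.
(ii) food handler cert. — fails.
(A) ≤ 14 units — met.
(B) closes by 8 p.m. — met.
(C) primary residence — not satisfied.
(D) hardship waiver — met.
So (iii) is not satisfied (T AND T AND F AND T).
(b) = F OR F OR F = false.
(2): T AND F → false.
Overall: F OR F → false.
Exception (≥200 ft from school) — not satisfied.
Result: main false OR exception false → false.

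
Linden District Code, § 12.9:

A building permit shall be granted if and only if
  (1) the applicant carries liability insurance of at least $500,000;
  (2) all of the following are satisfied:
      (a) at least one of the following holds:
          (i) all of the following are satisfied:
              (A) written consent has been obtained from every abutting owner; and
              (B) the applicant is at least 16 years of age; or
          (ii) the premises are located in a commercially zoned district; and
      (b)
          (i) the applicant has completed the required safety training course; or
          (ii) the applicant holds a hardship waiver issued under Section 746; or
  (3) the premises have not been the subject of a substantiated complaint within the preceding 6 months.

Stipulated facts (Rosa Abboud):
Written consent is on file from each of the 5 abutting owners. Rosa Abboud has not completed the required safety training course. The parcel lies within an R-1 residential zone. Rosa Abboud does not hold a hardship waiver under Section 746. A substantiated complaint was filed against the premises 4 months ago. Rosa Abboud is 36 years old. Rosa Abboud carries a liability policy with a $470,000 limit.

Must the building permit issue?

(1) insurance ≥ $500,000 — not met.
(A) all abutters consent — satisfied.
(B) age ≥ 16 — holds.
So (i) is satisfied (T AND T).
(ii) commercially zoned — fails.
(a) = T OR F = true.
(i) safety training — fails.
(ii) hardship waiver — not met.
(b): F OR F → false.
(2) = T AND F = false.
(3) no complaint in 6 mo. — not met.
Overall = F OR F OR F = false.

No — denied.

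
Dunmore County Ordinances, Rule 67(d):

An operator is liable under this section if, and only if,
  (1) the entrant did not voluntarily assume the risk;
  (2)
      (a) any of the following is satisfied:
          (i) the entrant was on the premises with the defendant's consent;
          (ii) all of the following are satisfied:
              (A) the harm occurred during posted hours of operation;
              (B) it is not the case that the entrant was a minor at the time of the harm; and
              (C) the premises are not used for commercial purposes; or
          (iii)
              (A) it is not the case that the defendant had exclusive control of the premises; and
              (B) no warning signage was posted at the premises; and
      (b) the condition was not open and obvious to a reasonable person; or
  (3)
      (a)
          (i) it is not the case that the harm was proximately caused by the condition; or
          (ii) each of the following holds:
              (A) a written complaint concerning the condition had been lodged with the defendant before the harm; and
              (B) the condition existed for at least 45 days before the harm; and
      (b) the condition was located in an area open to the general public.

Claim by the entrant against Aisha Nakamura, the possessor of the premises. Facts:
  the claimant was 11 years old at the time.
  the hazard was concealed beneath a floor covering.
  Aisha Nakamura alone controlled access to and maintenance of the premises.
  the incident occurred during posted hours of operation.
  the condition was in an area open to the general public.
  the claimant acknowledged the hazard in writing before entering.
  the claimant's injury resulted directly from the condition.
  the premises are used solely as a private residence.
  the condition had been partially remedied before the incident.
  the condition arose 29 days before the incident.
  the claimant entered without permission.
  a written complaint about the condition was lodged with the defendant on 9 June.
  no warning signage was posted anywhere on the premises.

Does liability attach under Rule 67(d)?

No — not liable.

(1) no assumed risk — not met.
(i) consent to enter — not met.
(A) during posted hours — satisfied.
(B) not (entrant a minor) — not satisfied.
(C) not (commercial use) — met.
(ii) = T AND F AND T = false.
(A) not (exclusive control) — fails.
(B) no signage posted — holds.
So (iii) is not satisfied (F AND T).
(a): F OR F OR F → false.
(b) not open/obvious — holds.
(2): F AND T → false.
(i) not (proximate cause) — not satisfied.
(A) complaint lodged — holds.
(B) condition ≥45 days old — not satisfied.
(ii): T AND F → false.
(a) = F OR F = false.
(b) public area — satisfied.
So (3) is not satisfied (F AND T).
Overall = F OR F OR F = false.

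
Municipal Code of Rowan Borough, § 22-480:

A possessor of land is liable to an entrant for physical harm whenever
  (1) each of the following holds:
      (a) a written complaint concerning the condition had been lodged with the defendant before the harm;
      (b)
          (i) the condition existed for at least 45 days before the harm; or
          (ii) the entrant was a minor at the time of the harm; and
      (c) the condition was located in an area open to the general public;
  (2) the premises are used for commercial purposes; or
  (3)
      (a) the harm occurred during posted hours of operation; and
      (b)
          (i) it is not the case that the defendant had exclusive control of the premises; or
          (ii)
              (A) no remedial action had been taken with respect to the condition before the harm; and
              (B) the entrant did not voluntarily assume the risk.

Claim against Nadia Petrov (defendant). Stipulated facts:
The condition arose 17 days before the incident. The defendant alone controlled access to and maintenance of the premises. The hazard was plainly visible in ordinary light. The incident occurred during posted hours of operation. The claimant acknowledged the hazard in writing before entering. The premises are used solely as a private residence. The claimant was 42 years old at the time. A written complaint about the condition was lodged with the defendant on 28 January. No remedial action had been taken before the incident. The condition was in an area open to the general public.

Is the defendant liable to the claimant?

(a) complaint lodged — holds.
(i) condition ≥45 days old — not met.
(ii) entrant a minor — not met.
(b) = F OR F = false.
(c) public area — holds.
(1): T AND F AND T → false.
(2) commercial use — not met.
(a) during posted hours — holds.
(i) not (exclusive control) — not satisfied.
(A) no remedial action — holds.
(B) no assumed risk — fails.
So (ii) is not satisfied (T AND F).
So (b) is not satisfied (F OR F).
(3): T AND F → false.
Overall: F OR F OR F → false.

No — not liable.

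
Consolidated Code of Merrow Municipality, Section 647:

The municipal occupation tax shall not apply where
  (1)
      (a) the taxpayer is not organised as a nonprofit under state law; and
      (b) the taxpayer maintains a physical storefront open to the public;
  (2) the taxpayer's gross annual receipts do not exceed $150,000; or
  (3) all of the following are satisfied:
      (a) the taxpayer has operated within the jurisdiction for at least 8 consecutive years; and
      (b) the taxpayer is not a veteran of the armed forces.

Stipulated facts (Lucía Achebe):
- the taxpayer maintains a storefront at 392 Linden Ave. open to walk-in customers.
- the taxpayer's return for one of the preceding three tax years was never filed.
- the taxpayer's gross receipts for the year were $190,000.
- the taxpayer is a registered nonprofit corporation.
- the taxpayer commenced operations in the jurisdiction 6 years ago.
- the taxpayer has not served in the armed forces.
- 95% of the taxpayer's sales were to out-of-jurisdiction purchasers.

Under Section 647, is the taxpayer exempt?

(a) not (nonprofit) — fails.
(b) has storefront — holds.
(1): F AND T → false.
(2) receipts ≤ $150,000 — not met.
(a) ≥ 8 yrs in jurisdiction — not met.
(b) not (veteran) — satisfied.
So (3) is not satisfied (F AND T).
Overall: F OR F OR F → false.

No — not exempt.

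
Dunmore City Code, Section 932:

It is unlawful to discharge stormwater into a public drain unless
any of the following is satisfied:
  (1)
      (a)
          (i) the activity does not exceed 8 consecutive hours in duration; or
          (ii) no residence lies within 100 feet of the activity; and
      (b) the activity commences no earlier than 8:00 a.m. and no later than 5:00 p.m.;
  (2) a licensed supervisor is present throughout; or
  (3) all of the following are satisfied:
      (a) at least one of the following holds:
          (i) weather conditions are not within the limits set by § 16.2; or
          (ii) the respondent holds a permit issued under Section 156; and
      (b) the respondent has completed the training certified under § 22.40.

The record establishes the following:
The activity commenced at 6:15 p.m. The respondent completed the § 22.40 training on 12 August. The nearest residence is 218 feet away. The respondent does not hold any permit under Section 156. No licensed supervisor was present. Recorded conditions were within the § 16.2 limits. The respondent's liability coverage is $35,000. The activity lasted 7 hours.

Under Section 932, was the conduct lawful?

(i) ≤ 8 hrs duration — met.
(ii) no residence in 100 ft — satisfied.
(a): T OR T → true.
(b) start within hours — fails.
(1) = T AND F = false.
(2) supervisor present — fails.
(i) not (weather ok) — fails.
(ii) holds permit — not met.
So (a) is not satisfied (F OR F).
(b) training certified — met.
(3): F AND T → false.
Overall: F OR F OR F → false.

No — unlawful.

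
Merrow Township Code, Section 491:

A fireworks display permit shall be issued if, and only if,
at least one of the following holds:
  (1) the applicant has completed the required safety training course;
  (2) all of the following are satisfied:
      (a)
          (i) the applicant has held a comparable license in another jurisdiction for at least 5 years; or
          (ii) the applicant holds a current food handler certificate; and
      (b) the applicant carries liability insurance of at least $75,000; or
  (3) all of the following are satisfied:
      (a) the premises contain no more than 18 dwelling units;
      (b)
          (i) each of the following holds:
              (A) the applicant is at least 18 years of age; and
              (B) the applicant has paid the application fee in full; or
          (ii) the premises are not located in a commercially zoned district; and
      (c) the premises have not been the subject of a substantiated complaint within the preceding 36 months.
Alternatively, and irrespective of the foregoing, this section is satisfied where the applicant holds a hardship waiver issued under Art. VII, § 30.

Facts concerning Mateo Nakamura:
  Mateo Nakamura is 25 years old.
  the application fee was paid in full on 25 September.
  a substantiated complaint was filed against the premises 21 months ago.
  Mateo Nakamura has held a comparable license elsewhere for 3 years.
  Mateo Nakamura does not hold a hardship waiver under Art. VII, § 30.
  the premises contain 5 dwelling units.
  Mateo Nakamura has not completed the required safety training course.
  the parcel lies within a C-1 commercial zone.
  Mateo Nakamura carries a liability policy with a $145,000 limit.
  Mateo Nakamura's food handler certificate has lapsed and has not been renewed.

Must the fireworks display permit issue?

No — denied.

(1) safety training — fails.
(i) prior license ≥ 5 yr — not satisfied.
(ii) food handler cert. — not satisfied.
(a) = F OR F = false.
(b) insurance ≥ $75,000 — satisfied.
(2): F AND T → false.
(a) ≤ 18 units — satisfied.
(A) age ≥ 18 — met.
(B) fee paid — satisfied.
(i) = T AND T = true.
(ii) not (commercially zoned) — not met.
So (b) is satisfied (T OR F).
(c) no complaint in 36 mo. — not met.
So (3) is not satisfied (T AND T AND F).
Overall = F OR F OR F = false.
Exception (hardship waiver) — not satisfied.
Result: main false OR exception false → false.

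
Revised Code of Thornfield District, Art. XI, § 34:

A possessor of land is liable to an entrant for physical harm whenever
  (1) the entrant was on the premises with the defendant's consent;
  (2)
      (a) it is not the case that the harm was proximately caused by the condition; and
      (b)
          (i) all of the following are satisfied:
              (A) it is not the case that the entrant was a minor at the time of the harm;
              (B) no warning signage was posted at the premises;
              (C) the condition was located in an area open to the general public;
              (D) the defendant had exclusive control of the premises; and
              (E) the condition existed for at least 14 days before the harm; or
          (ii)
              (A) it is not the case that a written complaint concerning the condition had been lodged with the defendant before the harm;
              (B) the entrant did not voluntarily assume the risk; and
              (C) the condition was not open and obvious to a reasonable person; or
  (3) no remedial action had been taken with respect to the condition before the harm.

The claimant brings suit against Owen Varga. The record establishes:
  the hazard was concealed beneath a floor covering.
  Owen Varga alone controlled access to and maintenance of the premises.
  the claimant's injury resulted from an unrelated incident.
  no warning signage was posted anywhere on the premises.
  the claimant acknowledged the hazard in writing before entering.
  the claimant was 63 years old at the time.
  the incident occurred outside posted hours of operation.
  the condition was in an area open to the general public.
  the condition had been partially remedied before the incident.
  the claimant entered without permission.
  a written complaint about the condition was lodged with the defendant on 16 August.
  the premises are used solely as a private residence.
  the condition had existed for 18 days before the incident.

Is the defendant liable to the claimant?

(1) consent to enter — not met.
(a) not (proximate cause) — holds.
(A) not (entrant a minor) — met.
(B) no signage posted — holds.
(C) public area — satisfied.
(D) exclusive control — satisfied.
(E) condition ≥14 days old — met.
(i) = T AND T AND T AND T AND T = true.
(A) not (complaint lodged) — fails.
(B) no assumed risk — not met.
(C) not open/obvious — met.
So (ii) is not satisfied (F AND F AND T).
(b) = T OR F = true.
(2): T AND T → true.
(3) no remedial action — not satisfied.
So Overall is satisfied (F OR T OR F).

Yes — liable.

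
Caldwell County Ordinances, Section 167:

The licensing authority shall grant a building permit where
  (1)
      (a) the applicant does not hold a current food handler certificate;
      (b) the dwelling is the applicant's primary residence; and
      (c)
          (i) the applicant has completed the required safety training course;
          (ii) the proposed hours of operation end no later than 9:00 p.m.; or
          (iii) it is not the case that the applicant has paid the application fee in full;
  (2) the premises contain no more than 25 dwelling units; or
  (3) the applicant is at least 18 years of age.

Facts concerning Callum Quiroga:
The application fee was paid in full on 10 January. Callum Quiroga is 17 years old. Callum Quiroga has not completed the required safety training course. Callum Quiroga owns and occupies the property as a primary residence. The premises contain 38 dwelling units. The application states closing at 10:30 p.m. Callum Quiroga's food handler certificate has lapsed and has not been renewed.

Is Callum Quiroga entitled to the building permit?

(a) not (food handler cert.) — satisfied.
(b) primary residence — satisfied.
(i) safety training — not satisfied.
(ii) closes by 9 p.m. — not satisfied.
(iii) not (fee paid) — not met.
So (c) is not satisfied (F OR F OR F).
(1) = T AND T AND F = false.
(2) ≤ 25 units — fails.
(3) age ≥ 18 — not satisfied.
So Overall is not satisfied (F OR F OR F).

No — denied.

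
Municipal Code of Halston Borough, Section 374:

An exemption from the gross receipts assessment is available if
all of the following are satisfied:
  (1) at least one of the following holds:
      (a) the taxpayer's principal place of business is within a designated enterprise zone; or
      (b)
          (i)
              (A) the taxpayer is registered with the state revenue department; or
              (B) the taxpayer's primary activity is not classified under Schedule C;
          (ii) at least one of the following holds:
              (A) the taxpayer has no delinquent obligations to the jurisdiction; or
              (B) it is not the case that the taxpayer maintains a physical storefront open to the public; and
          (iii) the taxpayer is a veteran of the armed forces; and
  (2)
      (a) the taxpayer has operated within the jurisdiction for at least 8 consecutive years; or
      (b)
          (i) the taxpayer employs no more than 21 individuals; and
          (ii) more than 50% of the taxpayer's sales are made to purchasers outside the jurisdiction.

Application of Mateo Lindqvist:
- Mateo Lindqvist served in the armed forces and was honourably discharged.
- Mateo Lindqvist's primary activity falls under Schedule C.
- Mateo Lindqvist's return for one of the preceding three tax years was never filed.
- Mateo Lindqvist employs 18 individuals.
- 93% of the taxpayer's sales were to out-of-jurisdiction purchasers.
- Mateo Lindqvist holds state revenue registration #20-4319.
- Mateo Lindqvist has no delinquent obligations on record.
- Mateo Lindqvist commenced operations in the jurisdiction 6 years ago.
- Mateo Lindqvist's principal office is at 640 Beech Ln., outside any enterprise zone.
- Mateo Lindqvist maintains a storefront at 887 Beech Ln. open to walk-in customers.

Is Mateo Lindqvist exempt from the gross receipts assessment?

Yes — exempt.

(a) in enterprise zone — not satisfied.
(A) state-registered — satisfied.
(B) not (Schedule C activity) — fails.
So (i) is satisfied (T OR F).
(A) no delinquency — holds.
(B) not (has storefront) — not satisfied.
So (ii) is satisfied (T OR F).
(iii) veteran — met.
(b): T AND T AND T → true.
So (1) is satisfied (F OR T).
(a) ≥ 8 yrs in jurisdiction — not satisfied.
(i) ≤ 21 employees — holds.
(ii) >50% out-of-jur. sales — satisfied.
(b) = T AND T = true.
So (2) is satisfied (F OR T).
Overall: T AND T → true.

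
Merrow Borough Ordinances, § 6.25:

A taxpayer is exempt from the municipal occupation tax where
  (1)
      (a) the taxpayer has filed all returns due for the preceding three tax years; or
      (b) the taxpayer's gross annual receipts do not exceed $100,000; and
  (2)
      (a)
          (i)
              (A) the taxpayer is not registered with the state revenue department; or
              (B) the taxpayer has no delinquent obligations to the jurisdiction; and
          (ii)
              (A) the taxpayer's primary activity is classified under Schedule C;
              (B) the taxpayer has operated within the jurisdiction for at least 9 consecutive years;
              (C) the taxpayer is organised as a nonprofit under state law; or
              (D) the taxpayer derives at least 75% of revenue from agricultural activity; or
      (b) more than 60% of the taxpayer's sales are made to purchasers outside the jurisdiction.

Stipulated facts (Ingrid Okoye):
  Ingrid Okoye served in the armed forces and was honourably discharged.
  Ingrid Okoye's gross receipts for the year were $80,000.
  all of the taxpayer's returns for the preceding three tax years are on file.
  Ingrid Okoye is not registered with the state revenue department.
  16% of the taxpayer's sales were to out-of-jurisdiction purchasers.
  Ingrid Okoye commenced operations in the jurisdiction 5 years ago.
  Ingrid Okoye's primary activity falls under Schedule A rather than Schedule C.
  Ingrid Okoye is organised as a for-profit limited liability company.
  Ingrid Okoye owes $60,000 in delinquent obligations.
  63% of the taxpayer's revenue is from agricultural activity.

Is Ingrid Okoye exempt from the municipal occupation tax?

No — not exempt.

(a) returns current — met.
(b) receipts ≤ $100,000 — holds.
(1): T OR T → true.
(A) not (state-registered) — satisfied.
(B) no delinquency — not satisfied.
(i): T OR F → true.
(A) Schedule C activity — not satisfied.
(B) ≥ 9 yrs in jurisdiction — fails.
(C) nonprofit — not satisfied.
(D) ≥75% agricultural — not met.
(ii): F OR F OR F OR F → false.
(a) = T AND F = false.
(b) >60% out-of-jur. sales — not met.
So (2) is not satisfied (F OR F).
Overall: T AND F → false.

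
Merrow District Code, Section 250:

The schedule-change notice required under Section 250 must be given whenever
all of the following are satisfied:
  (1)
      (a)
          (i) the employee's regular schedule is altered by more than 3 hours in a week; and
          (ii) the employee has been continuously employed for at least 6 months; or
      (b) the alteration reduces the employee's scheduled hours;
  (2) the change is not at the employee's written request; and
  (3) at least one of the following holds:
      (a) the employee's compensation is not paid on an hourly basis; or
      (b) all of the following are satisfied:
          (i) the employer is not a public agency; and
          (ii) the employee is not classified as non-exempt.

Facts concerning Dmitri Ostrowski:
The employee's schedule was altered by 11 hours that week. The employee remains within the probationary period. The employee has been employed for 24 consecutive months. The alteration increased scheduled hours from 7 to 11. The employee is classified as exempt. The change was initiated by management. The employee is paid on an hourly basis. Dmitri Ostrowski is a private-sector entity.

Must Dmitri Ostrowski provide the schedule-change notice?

Yes — required.

(i) schedule shift > 3h — met.
(ii) tenure ≥ 6 mo. — met.
So (a) is satisfied (T AND T).
(b) hours reduced — fails.
(1) = T OR F = true.
(2) not employee-requested — holds.
(a) not (hourly-paid) — not met.
(i) not (public agency) — holds.
(ii) not (non-exempt) — holds.
So (b) is satisfied (T AND T).
(3) = F OR T = true.
Overall: T AND T AND T → true.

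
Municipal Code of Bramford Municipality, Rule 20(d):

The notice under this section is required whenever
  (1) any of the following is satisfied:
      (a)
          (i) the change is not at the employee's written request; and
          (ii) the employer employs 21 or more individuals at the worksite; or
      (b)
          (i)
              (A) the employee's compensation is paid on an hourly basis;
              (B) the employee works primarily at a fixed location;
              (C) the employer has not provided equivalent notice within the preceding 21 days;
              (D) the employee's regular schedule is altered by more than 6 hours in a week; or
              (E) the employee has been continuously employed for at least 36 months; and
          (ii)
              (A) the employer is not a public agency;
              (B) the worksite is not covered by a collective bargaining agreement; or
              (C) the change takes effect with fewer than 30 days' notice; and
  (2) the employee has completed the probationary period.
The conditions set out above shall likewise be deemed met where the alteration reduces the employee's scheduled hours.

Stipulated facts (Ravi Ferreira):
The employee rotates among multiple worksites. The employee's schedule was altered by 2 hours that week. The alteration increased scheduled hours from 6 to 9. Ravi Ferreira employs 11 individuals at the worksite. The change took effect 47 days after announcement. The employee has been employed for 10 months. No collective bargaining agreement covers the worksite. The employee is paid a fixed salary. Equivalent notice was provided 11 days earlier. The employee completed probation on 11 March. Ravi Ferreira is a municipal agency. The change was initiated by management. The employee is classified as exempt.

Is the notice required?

No — not required.

(i) not employee-requested — holds.
(ii) ≥ 21 at site — fails.
So (a) is not satisfied (T AND F).
(A) hourly-paid — fails.
(B) fixed location — not satisfied.
(C) no recent notice — not met.
(D) schedule shift > 6h — not satisfied.
(E) tenure ≥ 36 mo. — fails.
(i): F OR F OR F OR F OR F → false.
(A) not (public agency) — not satisfied.
(B) no CBA — met.
(C) < 30 days' notice — not satisfied.
So (ii) is satisfied (F OR T OR F).
(b) = F AND T = false.
(1): F OR F → false.
(2) past probation — met.
Overall = F AND T = false.
Exception (hours reduced) — not satisfied.
Result: main false OR exception false → false.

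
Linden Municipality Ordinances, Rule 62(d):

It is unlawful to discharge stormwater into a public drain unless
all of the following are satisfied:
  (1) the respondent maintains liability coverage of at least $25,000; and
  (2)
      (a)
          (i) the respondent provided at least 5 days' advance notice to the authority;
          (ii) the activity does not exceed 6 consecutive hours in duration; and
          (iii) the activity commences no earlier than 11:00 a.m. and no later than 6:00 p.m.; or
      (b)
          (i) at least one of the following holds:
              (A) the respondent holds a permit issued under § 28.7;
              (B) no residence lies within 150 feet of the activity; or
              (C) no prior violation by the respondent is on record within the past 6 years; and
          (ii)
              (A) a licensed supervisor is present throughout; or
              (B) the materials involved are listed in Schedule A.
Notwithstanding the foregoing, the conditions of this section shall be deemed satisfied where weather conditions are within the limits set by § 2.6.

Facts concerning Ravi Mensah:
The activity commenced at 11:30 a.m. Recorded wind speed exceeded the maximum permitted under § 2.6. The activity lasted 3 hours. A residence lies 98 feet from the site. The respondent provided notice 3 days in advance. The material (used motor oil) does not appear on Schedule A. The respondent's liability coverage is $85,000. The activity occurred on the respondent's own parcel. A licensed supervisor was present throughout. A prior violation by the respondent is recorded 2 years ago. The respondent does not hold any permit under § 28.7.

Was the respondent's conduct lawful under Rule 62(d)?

No — unlawful.

(1) coverage ≥ $25,000 — satisfied.
(i) ≥5 days' notice — not met.
(ii) ≤ 6 hrs duration — holds.
(iii) start within hours — met.
(a): F AND T AND T → false.
(A) holds permit — not met.
(B) no residence in 150 ft — fails.
(C) no prior violation — not satisfied.
(i): F OR F OR F → false.
(A) supervisor present — met.
(B) Schedule A material — not satisfied.
(ii) = T OR F = true.
(b) = F AND T = false.
(2) = F OR F = false.
So Overall is not satisfied (T AND F).
Exception (weather ok) — not satisfied.
Result: main false OR exception false → false.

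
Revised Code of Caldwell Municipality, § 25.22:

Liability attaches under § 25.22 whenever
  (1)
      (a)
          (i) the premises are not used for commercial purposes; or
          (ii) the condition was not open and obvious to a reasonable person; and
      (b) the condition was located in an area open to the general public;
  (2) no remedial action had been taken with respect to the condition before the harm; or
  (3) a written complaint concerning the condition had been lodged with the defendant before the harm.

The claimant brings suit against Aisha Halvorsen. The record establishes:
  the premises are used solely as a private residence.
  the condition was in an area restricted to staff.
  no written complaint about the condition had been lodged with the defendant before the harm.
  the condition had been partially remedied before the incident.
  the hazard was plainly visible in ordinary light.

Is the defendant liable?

No — not liable.

(i) not (commercial use) — holds.
(ii) not open/obvious — fails.
(a): T OR F → true.
(b) public area — fails.
(1) = T AND F = false.
(2) no remedial action — not satisfied.
(3) complaint lodged — not met.
Overall = F OR F OR F = false.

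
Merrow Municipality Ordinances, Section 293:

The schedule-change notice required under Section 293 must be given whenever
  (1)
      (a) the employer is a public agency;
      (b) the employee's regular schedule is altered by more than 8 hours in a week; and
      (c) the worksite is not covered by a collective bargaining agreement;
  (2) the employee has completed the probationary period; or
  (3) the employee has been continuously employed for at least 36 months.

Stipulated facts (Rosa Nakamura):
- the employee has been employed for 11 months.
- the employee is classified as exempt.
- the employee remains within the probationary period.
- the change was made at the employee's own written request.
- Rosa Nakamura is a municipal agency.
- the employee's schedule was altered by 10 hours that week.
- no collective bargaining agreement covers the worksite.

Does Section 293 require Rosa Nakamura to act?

Yes — required.

(a) public agency — holds.
(b) schedule shift > 8h — met.
(c) no CBA — met.
(1) = T AND T AND T = true.
(2) past probation — fails.
(3) tenure ≥ 36 mo. — not met.
So Overall is satisfied (T OR F OR F).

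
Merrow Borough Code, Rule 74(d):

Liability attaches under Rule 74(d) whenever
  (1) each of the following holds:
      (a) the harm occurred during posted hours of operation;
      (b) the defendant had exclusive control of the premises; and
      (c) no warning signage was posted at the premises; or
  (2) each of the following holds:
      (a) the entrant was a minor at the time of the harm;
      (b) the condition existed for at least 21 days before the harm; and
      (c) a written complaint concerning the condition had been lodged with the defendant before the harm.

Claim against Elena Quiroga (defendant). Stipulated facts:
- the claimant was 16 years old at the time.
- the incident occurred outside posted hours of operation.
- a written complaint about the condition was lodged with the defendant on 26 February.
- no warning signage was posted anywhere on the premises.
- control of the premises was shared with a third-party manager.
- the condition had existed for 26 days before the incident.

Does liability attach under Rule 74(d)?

Yes — liable.

(a) during posted hours — not satisfied.
(b) exclusive control — not met.
(c) no signage posted — met.
So (1) is not satisfied (F AND F AND T).
(a) entrant a minor — met.
(b) condition ≥21 days old — satisfied.
(c) complaint lodged — satisfied.
(2) = T AND T AND T = true.
Overall: F OR T → true.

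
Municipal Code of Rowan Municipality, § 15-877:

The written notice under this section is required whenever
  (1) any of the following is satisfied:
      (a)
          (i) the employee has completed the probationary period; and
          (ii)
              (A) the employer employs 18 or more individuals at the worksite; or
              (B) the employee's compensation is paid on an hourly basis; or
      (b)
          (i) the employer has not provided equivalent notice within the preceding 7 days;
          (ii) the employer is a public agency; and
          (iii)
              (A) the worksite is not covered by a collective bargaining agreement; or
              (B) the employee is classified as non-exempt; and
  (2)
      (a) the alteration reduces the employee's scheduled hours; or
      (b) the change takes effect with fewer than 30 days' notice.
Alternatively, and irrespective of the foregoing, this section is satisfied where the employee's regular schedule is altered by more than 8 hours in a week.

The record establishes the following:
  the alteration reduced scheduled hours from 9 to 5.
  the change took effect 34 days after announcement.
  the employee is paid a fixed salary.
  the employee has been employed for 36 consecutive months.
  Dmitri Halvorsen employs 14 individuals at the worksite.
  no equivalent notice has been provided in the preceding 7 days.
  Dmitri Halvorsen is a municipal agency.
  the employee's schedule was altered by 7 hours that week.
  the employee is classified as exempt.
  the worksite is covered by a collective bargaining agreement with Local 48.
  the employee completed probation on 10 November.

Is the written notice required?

(i) past probation — met.
(A) ≥ 18 at site — fails.
(B) hourly-paid — fails.
So (ii) is not satisfied (F OR F).
(a) = T AND F = false.
(i) no recent notice — holds.
(ii) public agency — holds.
(A) no CBA — not satisfied.
(B) non-exempt — not satisfied.
(iii) = F OR F = false.
(b) = T AND T AND F = false.
(1) = F OR F = false.
(a) hours reduced — satisfied.
(b) < 30 days' notice — fails.
So (2) is satisfied (T OR F).
So Overall is not satisfied (F AND T).
Exception (schedule shift > 8h) — not satisfied.
Result: main false OR exception false → false.

No — not required.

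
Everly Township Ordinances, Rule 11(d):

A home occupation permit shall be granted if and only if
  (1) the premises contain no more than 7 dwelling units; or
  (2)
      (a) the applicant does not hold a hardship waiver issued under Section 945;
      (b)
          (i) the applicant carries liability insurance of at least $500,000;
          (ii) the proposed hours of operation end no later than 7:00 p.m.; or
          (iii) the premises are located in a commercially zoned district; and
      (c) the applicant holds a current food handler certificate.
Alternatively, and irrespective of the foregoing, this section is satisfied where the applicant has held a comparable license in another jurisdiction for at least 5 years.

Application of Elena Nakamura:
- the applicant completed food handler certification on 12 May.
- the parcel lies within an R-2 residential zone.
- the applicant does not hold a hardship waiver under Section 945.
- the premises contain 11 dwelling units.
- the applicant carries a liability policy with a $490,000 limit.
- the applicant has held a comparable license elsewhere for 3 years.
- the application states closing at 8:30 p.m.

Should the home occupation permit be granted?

No — denied.

(1) ≤ 7 units — not met.
(a) not (hardship waiver) — met.
(i) insurance ≥ $500,000 — not satisfied.
(ii) closes by 7 p.m. — not satisfied.
(iii) commercially zoned — fails.
So (b) is not satisfied (F OR F OR F).
(c) food handler cert. — satisfied.
So (2) is not satisfied (T AND F AND T).
Overall = F OR F = false.
Exception (prior license ≥ 5 yr) — not satisfied.
Result: main false OR exception false → false.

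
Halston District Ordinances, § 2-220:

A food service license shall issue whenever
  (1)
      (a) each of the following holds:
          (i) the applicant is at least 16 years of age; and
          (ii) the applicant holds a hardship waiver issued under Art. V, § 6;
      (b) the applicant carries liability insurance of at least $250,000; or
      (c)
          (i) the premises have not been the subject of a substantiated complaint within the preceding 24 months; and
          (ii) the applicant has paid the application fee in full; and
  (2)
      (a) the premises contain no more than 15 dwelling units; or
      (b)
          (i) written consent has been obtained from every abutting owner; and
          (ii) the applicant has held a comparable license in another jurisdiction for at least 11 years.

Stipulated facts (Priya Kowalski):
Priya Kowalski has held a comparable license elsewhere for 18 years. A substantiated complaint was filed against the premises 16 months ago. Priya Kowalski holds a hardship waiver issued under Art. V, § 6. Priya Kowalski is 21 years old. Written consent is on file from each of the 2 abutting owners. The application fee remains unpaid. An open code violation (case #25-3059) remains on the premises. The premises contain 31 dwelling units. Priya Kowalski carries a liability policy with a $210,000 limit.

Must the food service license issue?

Yes — granted.

(i) age ≥ 16 — satisfied.
(ii) hardship waiver — satisfied.
(a): T AND T → true.
(b) insurance ≥ $250,000 — fails.
(i) no complaint in 24 mo. — fails.
(ii) fee paid — not satisfied.
(c): F AND F → false.
So (1) is satisfied (T OR F OR F).
(a) ≤ 15 units — not met.
(i) all abutters consent — satisfied.
(ii) prior license ≥ 11 yr — met.
So (b) is satisfied (T AND T).
(2): F OR T → true.
Overall = T AND T = true.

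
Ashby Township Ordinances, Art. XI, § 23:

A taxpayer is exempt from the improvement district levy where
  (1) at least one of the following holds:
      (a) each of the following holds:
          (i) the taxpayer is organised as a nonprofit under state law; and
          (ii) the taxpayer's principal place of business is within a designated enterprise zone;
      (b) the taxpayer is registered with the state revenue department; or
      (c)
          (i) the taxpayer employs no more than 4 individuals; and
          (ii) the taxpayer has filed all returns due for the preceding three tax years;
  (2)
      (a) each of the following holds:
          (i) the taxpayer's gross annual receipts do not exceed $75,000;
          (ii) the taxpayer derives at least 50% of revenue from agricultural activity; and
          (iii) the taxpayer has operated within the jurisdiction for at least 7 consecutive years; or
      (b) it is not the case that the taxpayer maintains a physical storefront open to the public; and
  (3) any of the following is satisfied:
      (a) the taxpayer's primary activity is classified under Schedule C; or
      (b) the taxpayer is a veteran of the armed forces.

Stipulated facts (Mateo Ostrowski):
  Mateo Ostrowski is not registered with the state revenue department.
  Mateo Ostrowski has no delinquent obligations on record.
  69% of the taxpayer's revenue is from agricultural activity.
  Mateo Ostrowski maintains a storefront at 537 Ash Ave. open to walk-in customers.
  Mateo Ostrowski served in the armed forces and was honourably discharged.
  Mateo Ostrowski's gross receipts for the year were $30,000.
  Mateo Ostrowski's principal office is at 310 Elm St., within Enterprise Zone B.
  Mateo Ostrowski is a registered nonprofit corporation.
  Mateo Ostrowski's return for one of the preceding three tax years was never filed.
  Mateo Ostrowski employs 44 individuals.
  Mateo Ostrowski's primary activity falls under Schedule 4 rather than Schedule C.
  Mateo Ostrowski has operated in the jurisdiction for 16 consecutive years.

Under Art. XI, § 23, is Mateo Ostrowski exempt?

(i) nonprofit — holds.
(ii) in enterprise zone — satisfied.
(a): T AND T → true.
(b) state-registered — not met.
(i) ≤ 4 employees — fails.
(ii) returns current — not met.
(c): F AND F → false.
(1) = T OR F OR F = true.
(i) receipts ≤ $75,000 — met.
(ii) ≥50% agricultural — holds.
(iii) ≥ 7 yrs in jurisdiction — holds.
(a): T AND T AND T → true.
(b) not (has storefront) — not met.
(2) = T OR F = true.
(a) Schedule C activity — fails.
(b) veteran — met.
So (3) is satisfied (F OR T).
Overall: T AND T AND T → true.

Yes — exempt.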